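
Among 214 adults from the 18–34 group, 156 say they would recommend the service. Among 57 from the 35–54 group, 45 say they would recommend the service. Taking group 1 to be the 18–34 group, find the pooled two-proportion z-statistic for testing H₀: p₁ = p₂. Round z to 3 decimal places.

p̂₁ = 156/214 = 0.72897, p̂₂ = 45/57 = 0.78947.
Pooling: p̂ = 201/271 = 0.74170.
Pooled SE = √[0.1915824·0.02221676] ≈ 0.065241.
z = (p̂₁ − p̂₂)/SE = (0.72897 − 0.78947)/0.065241 = -0.06050/0.065241 = -0.927.

z = -0.927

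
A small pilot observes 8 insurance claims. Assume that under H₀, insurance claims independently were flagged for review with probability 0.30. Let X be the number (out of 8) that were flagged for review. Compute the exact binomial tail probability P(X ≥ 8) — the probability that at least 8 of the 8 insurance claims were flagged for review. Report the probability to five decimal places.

P = 0.00007

X ~ Binomial(n=8, p=0.30).
P(X ≥ 8) = C(8,8)·0.30^8·0.70^0.
= 0.000066 = 0.00007.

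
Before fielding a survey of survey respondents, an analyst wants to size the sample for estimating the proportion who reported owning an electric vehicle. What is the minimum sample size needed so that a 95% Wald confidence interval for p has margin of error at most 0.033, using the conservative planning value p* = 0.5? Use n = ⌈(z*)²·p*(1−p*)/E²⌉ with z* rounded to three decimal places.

n = 882

The 95% critical value is z* = 1.960.
p*(1−p*) = 0.2500.
Required n before rounding: 3.841600 × 0.2500 / 0.033² = 881.910.
⌈881.910⌉ = 882.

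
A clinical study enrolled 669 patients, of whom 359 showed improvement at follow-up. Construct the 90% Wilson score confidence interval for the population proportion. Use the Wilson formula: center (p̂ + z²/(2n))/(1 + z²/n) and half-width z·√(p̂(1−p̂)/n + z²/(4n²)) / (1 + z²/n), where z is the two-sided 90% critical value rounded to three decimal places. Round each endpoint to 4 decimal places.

(0.5048, 0.5681)

Here p̂ = 359/669 = 0.53662 and z = 1.645 (z² = 2.706025).
1 + z²/n = 1.004045.
Adjusted center: (0.53662 + z²/(2n))/1.004045 = 0.53647.
Radicand: p̂(1−p̂)/n + z²/(4n²) = 0.000371687 + 0.000001512 = 0.000373199.
Half-width = z·√(radicand)/denom = 1.645·0.019318/1.004045 = 0.03165.
Interval: 0.53647 ± 0.03165 → (0.5048, 0.5681).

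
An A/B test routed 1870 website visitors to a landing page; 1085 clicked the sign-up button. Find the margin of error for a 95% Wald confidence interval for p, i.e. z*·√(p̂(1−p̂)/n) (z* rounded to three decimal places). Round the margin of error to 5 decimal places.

ME = 0.02237

Sample proportion p̂ = 1085/1870 = 0.58021.
SE(p̂) = √(0.58021·0.41979/1870) = 0.011413.
The 95% critical value is z* = 1.960.
So ME = 0.02237.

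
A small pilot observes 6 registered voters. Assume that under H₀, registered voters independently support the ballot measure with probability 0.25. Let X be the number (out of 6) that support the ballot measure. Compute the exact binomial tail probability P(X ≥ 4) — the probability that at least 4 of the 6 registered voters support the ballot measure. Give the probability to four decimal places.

X ~ Binomial(n=6, p=0.25).
P(X ≥ 4) = C(6,4)·0.25^4·0.75^2 + C(6,5)·0.25^5·0.75^1 + C(6,6)·0.25^6·0.75^0.
= 0.032959 + 0.004395 + 0.000244 = 0.0376.

P = 0.0376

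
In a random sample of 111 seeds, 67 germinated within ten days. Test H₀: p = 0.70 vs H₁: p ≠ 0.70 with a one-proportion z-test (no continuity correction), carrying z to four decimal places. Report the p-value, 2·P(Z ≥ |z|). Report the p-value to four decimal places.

p-value = 0.0267

Sample proportion p̂ = 67/111 = 0.60360.
SE₀ = √(0.70·0.30/111) = 0.043496.
z = (p̂ − p₀)/SE = (67/111 − 0.70)/0.043496 ≈ -2.2162.
From the standard normal, 2·P(Z ≥ |z|) = 0.0267.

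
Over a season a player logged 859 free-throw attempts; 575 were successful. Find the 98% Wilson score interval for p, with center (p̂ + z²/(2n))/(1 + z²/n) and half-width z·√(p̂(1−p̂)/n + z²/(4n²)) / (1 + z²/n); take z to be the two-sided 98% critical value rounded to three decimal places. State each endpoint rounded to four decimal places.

(0.6311, 0.7056)

Here p̂ = 575/859 = 0.66938 and z = 2.326 (z² = 5.410276).
1 + z²/n = 1.006298.
Center = (0.66938 + 0.003149)/1.006298 = 0.66832.
Radicand: p̂(1−p̂)/n + z²/(4n²) = 0.000257636 + 0.000001833 = 0.000259469.
Half-width = 2.326·√0.000259469/1.006298 = 0.03723.
CI: 0.66832 ± 0.03723 = (0.6311, 0.7056).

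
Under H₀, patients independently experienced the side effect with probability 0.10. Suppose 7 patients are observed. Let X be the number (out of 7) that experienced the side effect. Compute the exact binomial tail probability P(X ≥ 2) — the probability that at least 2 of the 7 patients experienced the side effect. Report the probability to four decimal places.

P = 0.1497

X ~ Binomial(n=7, p=0.10).
P(X ≥ 2) = Σ_{j=2}^{7} C(7,j)·0.10^j·0.90^{7−j}.
= 0.124003 + 0.022964 + 0.002552 + 0.000170 + 0.000006 + 0.000000 = 0.1497.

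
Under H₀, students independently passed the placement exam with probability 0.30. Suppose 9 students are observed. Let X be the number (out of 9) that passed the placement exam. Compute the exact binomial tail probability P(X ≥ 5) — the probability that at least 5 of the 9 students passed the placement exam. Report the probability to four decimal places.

X is binomial with n = 9 and p = 0.30.
P(X ≥ 5) = Σ_{j=5}^{9} C(9,j)·0.30^j·0.70^{9−j}.
= 0.073514 + 0.021004 + 0.003858 + 0.000413 + 0.000020 = 0.0988.

P = 0.0988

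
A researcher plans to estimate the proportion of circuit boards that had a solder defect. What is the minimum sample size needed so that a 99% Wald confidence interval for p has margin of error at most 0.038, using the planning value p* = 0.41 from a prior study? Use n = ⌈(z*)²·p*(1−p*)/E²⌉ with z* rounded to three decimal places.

z* = 2.576 at the 99% level.
p*(1−p*) = 0.41·0.59 = 0.2419.
(z*)²·p*(1−p*)/E² = 6.635776·0.2419/0.001444 = 1111.630.
Rounding up, n = 1112.

n = 1112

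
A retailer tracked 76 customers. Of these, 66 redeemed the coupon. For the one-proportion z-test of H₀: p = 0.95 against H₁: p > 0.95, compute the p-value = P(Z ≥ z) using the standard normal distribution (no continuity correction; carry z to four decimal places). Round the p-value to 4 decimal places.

p-value = 0.9994

Sample proportion p̂ = 66/76 = 0.86842.
Null standard error: √(0.95·0.05/76) = √0.000625000 = 0.025000.
Test statistic (full precision, shown to 4 dp): z = (66/76 − 0.95)/SE₀ ≈ -3.2632.
From the standard normal, P(Z ≥ z) = 0.9994.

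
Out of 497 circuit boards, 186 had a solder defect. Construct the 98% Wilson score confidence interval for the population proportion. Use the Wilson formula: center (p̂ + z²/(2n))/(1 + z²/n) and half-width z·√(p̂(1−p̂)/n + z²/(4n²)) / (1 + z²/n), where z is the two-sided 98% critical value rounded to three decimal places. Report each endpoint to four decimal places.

p̂ = 186/497 = 0.37425; z = 2.326, so z² = 5.410276.
1 + z²/n = 1.010886.
Center = (0.37425 + 0.005443)/1.010886 = 0.37560.
Radicand: p̂(1−p̂)/n + z²/(4n²) = 0.000471199 + 0.000005476 = 0.000476675.
Half-width = 2.326·√0.000476675/1.010886 = 0.05024.
CI: 0.37560 ± 0.05024 = (0.3254, 0.4258).

(0.3254, 0.4258)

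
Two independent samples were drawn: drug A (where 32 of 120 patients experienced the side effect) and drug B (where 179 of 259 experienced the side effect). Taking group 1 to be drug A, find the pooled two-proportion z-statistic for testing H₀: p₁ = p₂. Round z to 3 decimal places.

z = -7.737

p̂₁ = 32/120 = 0.26667, p̂₂ = 179/259 = 0.69112.
Pooled p̂ = (32+179)/(120+259) = 211/379 = 0.55673.
SE = √[p̂(1−p̂)(1/n₁+1/n₂)] = √[0.55673·0.44327·(1/120+1/259)] ≈ 0.054857.
z = (p̂₁ − p̂₂)/SE = (0.26667 − 0.69112)/0.054857 = -0.42445/0.054857 = -7.737.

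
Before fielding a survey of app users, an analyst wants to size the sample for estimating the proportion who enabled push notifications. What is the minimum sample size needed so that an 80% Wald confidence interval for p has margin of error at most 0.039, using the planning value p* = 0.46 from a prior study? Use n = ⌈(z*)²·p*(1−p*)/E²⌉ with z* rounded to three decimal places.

z* = 1.282 at the 80% level.
p*(1−p*) = 0.2484.
Required n before rounding: 1.643524 × 0.2484 / 0.039² = 268.410.
Rounding up, n = 269.

n = 269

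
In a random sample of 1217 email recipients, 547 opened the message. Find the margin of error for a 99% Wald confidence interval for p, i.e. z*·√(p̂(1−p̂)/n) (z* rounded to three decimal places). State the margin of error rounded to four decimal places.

ME = 0.0367

Sample proportion p̂ = 547/1217 = 0.44947.
Standard error of p̂: √(0.247446/1217) = √0.000203325 = 0.014259.
z* = 2.576 at the 99% level.
So ME = 0.0367.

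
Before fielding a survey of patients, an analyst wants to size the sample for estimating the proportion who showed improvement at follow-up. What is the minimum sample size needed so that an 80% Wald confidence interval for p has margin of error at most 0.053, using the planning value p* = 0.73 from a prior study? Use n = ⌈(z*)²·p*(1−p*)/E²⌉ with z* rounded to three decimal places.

n = 116

For 80% confidence, z* = 1.282.
p*(1−p*) = 0.73·0.27 = 0.1971.
Required n before rounding: 1.643524 × 0.1971 / 0.053² = 115.322.
⌈115.322⌉ = 116.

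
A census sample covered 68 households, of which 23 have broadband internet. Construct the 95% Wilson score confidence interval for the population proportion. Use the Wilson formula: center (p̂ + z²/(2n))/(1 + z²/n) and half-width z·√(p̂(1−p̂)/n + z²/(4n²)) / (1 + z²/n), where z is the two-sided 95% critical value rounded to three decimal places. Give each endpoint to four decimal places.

p̂ = 23/68 = 0.33824; z = 1.960, so z² = 3.841600.
1 + z²/n = 1.056494.
Center = (0.33824 + 0.028247)/1.056494 = 0.34689.
Radicand: p̂(1−p̂)/n + z²/(4n²) = 0.003291650 + 0.000207699 = 0.003499349.
Half-width = z·√(radicand)/denom = 1.960·0.059155/1.056494 = 0.10974.
So the interval runs from 0.2371 to 0.4566.

(0.2371, 0.4566)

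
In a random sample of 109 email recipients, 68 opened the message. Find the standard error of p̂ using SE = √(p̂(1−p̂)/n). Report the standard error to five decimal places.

SE = 0.04640

With x = 68 successes in n = 109, p̂ = 0.62385.
p̂(1−p̂) = 0.62385·0.37615 = 0.234661.
Dividing by n and taking the root: √0.002152853 = 0.04640.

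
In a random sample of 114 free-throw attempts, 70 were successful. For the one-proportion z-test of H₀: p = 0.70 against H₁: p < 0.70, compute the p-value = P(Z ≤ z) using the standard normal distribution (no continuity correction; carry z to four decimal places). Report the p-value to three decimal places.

p-value = 0.023

Sample proportion p̂ = 70/114 = 0.61404.
SE₀ = √(0.70·0.30/114) = 0.042920.
Test statistic (full precision, shown to 4 dp): z = (70/114 − 0.70)/SE₀ ≈ -2.0029.
From the standard normal, P(Z ≤ z) = 0.023.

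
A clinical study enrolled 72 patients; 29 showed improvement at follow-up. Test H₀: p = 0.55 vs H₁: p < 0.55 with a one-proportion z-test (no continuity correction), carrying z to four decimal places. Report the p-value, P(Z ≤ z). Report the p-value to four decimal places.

p̂ = 29/72 = 0.40278.
Null standard error: √(0.55·0.45/72) = √0.003437500 = 0.058630.
Test statistic (full precision, shown to 4 dp): z = (29/72 − 0.55)/SE₀ ≈ -2.5110.
p-value = P(Z ≤ z) with z = -2.5110 → 0.0060.

p-value = 0.0060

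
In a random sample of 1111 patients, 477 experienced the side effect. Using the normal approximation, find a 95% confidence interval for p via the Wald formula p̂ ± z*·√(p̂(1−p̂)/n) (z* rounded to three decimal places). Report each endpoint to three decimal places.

p̂ = 477/1111 = 0.42934.
SE = √(p̂(1−p̂)/n) = √(0.245008/1111) = 0.014850.
z* = 1.960 at the 95% level.
Margin of error: 1.960 × 0.014850 = 0.02911.
So the interval runs from 0.400 to 0.458.

(0.400, 0.458)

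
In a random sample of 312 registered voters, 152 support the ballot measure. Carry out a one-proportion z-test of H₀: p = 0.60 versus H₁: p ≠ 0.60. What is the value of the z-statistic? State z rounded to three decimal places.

z = -4.068

With x = 152 successes in n = 312, p̂ = 0.48718.
Null standard error: √(0.60·0.40/312) = √0.000769231 = 0.027735.
Test statistic: z = -0.11282/0.027735 = -4.068.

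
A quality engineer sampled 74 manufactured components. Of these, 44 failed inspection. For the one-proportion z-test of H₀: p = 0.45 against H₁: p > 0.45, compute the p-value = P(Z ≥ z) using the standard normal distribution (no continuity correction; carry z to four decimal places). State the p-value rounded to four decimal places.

p-value = 0.0062

Sample proportion p̂ = 44/74 = 0.59459.
SE₀ = √(0.45·0.55/74) = 0.057832.
Test statistic (full precision, shown to 4 dp): z = (44/74 − 0.45)/SE₀ ≈ 2.5002.
p-value = P(Z ≥ z) with z = 2.5002 → 0.0062.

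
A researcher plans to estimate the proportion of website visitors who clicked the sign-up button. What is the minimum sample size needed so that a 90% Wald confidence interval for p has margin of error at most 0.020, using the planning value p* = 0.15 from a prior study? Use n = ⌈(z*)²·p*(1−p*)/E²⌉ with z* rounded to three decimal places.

n = 863

z* = 1.645 at the 90% level.
p*(1−p*) = 0.1275.
(z*)²·p*(1−p*)/E² = 2.706025·0.1275/0.000400 = 862.545.
Rounding up, n = 863.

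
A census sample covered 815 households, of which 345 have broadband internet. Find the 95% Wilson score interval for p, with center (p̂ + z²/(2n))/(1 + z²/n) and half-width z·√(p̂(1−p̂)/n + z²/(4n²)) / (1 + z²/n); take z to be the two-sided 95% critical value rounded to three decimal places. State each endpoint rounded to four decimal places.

(0.3898, 0.4575)

Here p̂ = 345/815 = 0.42331 and z = 1.960 (z² = 3.841600).
Denominator 1 + z²/n = 1 + 3.841600/815 = 1.004714.
Adjusted center: (0.42331 + z²/(2n))/1.004714 = 0.42367.
Radicand: p̂(1−p̂)/n + z²/(4n²) = 0.000299533 + 0.000001446 = 0.000300979.
Half-width = 1.960·√0.000300979/1.004714 = 0.03384.
CI: 0.42367 ± 0.03384 = (0.3898, 0.4575).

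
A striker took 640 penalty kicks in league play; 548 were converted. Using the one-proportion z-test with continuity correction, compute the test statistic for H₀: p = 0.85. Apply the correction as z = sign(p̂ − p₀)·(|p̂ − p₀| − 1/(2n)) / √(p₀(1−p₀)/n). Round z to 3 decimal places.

p̂ = 548/640 = 0.85625. p̂ − p₀ = 0.006250.
Continuity correction 1/(2n) = 1/1280 = 0.000781.
Corrected numerator: |0.006250| − 0.000781 = 0.005469.
SE₀ = √(0.85·0.15/640) = 0.014114.
z = +0.005469/0.014114 = 0.387.

z = 0.387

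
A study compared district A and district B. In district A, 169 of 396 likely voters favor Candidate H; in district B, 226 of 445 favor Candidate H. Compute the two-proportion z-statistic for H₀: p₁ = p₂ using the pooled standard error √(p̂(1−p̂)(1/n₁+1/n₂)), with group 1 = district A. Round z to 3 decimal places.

Sample proportions: p̂₁ = 169/396 = 0.42677 and p̂₂ = 226/445 = 0.50787.
Pooling: p̂ = 395/841 = 0.46968.
Pooled SE = √[0.2490806·0.00477244] ≈ 0.034478.
z = (p̂₁ − p̂₂)/SE = (0.42677 − 0.50787)/0.034478 = -0.08110/0.034478 = -2.352.

z = -2.352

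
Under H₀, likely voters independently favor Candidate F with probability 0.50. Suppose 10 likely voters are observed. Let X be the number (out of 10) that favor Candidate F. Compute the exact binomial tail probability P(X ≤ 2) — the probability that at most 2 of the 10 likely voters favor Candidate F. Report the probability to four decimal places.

P = 0.0547

X ~ Binomial(n=10, p=0.50).
P(X ≤ 2) = C(10,0)·0.50^0·0.50^10 + C(10,1)·0.50^1·0.50^9 + C(10,2)·0.50^2·0.50^8.
= 0.000977 + 0.009766 + 0.043945 = 0.0547.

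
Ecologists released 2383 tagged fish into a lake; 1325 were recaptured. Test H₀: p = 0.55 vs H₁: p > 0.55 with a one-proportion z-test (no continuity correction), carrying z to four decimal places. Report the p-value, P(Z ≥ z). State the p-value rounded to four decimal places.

p-value = 0.2773

The sample proportion is 1325/2383 = 0.55602.
Null standard error: √(0.55·0.45/2383) = √0.000103861 = 0.010191.
Test statistic (full precision, shown to 4 dp): z = (1325/2383 − 0.55)/SE₀ ≈ 0.5909.
p-value = P(Z ≥ z) with z = 0.5909 → 0.2773.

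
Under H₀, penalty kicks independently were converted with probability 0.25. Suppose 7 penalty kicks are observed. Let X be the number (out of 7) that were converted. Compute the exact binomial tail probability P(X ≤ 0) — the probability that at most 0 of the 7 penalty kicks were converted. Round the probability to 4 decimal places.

X is binomial with n = 7 and p = 0.25.
P(X ≤ 0) = C(7,0)·0.25^0·0.75^7.
= 0.133484 = 0.1335.

P = 0.1335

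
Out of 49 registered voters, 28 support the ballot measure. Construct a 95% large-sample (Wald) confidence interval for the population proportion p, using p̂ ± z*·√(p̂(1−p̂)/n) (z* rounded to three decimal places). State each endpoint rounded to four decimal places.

(0.4329, 0.7100)

With x = 28 successes in n = 49, p̂ = 0.57143.
SE = √(p̂(1−p̂)/n) = √(0.244898/49) = 0.070696.
The 95% critical value is z* = 1.960.
Margin of error: 1.960 × 0.070696 = 0.13856.
CI: 0.57143 ± 0.13856 = (0.4329, 0.7100).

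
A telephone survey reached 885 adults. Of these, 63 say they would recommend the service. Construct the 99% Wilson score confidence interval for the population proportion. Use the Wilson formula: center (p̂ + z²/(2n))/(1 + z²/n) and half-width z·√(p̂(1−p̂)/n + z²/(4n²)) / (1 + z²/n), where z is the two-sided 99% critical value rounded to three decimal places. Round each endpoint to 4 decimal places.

(0.0520, 0.0968)

Here p̂ = 63/885 = 0.07119 and z = 2.576 (z² = 6.635776).
Denominator 1 + z²/n = 1 + 6.635776/885 = 1.007498.
Center = (0.07119 + 0.003749)/1.007498 = 0.07438.
Radicand: p̂(1−p̂)/n + z²/(4n²) = 0.000074711 + 0.000002118 = 0.000076829.
Half-width = z·√(radicand)/denom = 2.576·0.008765/1.007498 = 0.02241.
Interval: 0.07438 ± 0.02241 → (0.0520, 0.0968).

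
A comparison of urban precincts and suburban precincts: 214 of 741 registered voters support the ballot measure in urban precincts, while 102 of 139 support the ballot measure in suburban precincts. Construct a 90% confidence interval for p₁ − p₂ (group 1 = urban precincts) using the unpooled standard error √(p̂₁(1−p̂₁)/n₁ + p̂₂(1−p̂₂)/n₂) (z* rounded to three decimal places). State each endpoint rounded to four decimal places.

(-0.5125, -0.3775)

p̂₁ = 214/741 = 0.28880, p̂₂ = 102/139 = 0.73381; p̂₁ − p̂₂ = -0.44501.
Unpooled SE = √(p̂₁(1−p̂₁)/n₁ + p̂₂(1−p̂₂)/n₂) = √(0.000277185 + 0.001405263) = 0.041018.
z* = 1.645 at the 90% level. Margin of error = 0.06747.
Interval: -0.44501 ± 0.06747 → (-0.5125, -0.3775).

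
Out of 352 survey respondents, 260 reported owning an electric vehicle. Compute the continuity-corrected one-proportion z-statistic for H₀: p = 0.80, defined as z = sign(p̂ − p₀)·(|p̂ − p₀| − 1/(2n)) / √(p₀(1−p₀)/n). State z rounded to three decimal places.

z = -2.812

p̂ = 260/352 = 0.73864. p̂ − p₀ = -0.061364.
Continuity correction 1/(2n) = 1/704 = 0.001420.
Corrected numerator: |-0.061364| − 0.001420 = 0.059944.
SE₀ = √(0.80·0.20/352) = 0.021320.
z = (−)0.059944/0.021320 = -2.812.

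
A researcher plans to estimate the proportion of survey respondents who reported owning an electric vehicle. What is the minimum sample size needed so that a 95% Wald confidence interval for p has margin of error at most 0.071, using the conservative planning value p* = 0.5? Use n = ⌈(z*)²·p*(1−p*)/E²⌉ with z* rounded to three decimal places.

n = 191

The 95% critical value is z* = 1.960.
p*(1−p*) = 0.50·0.50 = 0.2500.
Required n before rounding: 3.841600 × 0.2500 / 0.071² = 190.518.
Rounding up, n = 191.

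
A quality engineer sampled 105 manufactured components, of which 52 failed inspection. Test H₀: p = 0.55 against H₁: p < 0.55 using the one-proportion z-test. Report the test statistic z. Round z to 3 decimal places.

With x = 52 successes in n = 105, p̂ = 0.49524.
SE₀ = √(0.55·0.45/105) = 0.048550.
z = (p̂ − p₀)/SE = (0.49524 − 0.55)/0.048550 = -1.128.

z = -1.128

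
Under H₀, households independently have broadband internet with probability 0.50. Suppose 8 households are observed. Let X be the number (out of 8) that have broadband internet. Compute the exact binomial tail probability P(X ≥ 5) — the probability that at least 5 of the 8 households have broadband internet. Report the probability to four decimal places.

P = 0.3633

X is binomial with n = 8 and p = 0.50.
P(X ≥ 5) = C(8,5)·0.50^5·0.50^3 + C(8,6)·0.50^6·0.50^2 + C(8,7)·0.50^7·0.50^1 + C(8,8)·0.50^8·0.50^0.
= 0.218750 + 0.109375 + 0.031250 + 0.003906 = 0.3633.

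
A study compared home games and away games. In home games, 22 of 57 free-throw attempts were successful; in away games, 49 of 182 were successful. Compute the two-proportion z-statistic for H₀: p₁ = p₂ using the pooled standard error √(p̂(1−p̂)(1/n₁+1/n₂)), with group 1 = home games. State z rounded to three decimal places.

Sample proportions: p̂₁ = 22/57 = 0.38596 and p̂₂ = 49/182 = 0.26923.
Pooled p̂ = (22+49)/(57+182) = 71/239 = 0.29707.
Pooled SE = √[0.2088199·0.02303837] ≈ 0.069360.
z = 0.11673/0.069360 = 1.683.

z = 1.683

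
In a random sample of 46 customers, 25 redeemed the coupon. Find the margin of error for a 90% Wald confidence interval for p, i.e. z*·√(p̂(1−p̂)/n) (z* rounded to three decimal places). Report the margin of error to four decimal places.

ME = 0.1208

p̂ = 25/46 = 0.54348.
Standard error of p̂: √(0.248110/46) = √0.005393688 = 0.073442.
For 90% confidence, z* = 1.645.
Margin of error = z*·SE = 1.645 × 0.073442 = 0.1208.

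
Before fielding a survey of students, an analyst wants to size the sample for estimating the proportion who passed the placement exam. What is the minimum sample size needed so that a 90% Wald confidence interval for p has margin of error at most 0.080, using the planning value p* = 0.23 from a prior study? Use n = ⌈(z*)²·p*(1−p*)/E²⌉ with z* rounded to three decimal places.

n = 75

For 90% confidence, z* = 1.645.
p*(1−p*) = 0.1771.
(z*)²·p*(1−p*)/E² = 2.706025·0.1771/0.006400 = 74.881.
⌈74.881⌉ = 75.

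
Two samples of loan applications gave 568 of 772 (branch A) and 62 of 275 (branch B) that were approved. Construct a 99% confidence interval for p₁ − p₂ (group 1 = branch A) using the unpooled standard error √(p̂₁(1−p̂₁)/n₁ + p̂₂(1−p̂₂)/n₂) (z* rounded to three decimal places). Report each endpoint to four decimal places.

(0.4336, 0.5870)

p̂₁ = 0.73575, p̂₂ = 0.22545, so the observed difference is 0.51030.
SE = √(0.000251841 + 0.000634999) = √0.000886840 = 0.029780.
The 99% critical value is z* = 2.576. Margin of error = 0.07671.
CI: 0.51030 ± 0.07671 = (0.4336, 0.5870).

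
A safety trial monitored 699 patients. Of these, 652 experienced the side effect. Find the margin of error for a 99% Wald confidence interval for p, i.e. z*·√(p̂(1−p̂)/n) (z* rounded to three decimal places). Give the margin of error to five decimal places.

ME = 0.02440

The sample proportion is 652/699 = 0.93276.
SE = √(p̂(1−p̂)/n) = √(0.062718/699) = 0.009472.
The 99% critical value is z* = 2.576.
ME = 2.576·0.009472 = 0.02440.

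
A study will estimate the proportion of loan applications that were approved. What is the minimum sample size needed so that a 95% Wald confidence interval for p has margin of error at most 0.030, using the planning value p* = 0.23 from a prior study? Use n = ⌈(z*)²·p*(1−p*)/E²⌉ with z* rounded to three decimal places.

n = 756

The 95% critical value is z* = 1.960.
p*(1−p*) = 0.1771.
(z*)²·p*(1−p*)/E² = 3.841600·0.1771/0.000900 = 755.942.
Rounding up, n = 756.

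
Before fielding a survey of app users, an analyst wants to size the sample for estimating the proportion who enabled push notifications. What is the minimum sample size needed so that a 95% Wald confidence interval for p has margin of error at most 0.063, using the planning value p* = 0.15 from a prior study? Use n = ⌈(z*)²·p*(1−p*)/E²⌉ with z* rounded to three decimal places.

n = 124

The 95% critical value is z* = 1.960.
p*(1−p*) = 0.15·0.85 = 0.1275.
Required n before rounding: 3.841600 × 0.1275 / 0.063² = 123.407.
⌈123.407⌉ = 124.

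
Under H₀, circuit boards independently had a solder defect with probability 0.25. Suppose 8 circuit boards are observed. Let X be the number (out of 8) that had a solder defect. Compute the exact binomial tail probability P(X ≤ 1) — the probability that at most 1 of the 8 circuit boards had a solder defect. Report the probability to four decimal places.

P = 0.3671

X ~ Binomial(n=8, p=0.25).
P(X ≤ 1) = C(8,0)·0.25^0·0.75^8 + C(8,1)·0.25^1·0.75^7.
= 0.100113 + 0.266968 = 0.3671.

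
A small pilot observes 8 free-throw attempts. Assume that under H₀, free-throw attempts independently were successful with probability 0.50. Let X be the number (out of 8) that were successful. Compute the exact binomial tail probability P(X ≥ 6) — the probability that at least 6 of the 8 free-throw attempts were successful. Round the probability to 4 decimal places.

P = 0.1445

X is binomial with n = 8 and p = 0.50.
P(X ≥ 6) = C(8,6)·0.50^6·0.50^2 + C(8,7)·0.50^7·0.50^1 + C(8,8)·0.50^8·0.50^0.
= 0.109375 + 0.031250 + 0.003906 = 0.1445.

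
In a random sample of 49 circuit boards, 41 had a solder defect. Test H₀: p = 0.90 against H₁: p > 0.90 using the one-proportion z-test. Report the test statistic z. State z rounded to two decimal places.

z = -1.48

The sample proportion is 41/49 = 0.83673.
SE₀ = √(0.90·0.10/49) = 0.042857.
Test statistic: z = -0.06327/0.042857 = -1.48.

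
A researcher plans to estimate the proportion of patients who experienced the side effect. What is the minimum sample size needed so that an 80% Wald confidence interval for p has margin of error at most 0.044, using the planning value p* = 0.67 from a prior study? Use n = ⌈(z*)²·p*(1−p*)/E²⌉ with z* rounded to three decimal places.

n = 188

The 80% critical value is z* = 1.282.
p*(1−p*) = 0.67·0.33 = 0.2211.
(z*)²·p*(1−p*)/E² = 1.643524·0.2211/0.001936 = 187.698.
Rounding up, n = 188.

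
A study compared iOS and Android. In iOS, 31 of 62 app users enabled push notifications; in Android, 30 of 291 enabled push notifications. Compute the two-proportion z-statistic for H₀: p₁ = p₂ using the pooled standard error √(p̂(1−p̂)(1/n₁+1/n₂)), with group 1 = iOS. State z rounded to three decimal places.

p̂₁ = 31/62 = 0.50000, p̂₂ = 30/291 = 0.10309.
Pooling: p̂ = 61/353 = 0.17280.
Pooled SE = √[0.1429431·0.01956546] ≈ 0.052884.
z = (p̂₁ − p̂₂)/SE = (0.50000 − 0.10309)/0.052884 = 0.39691/0.052884 = 7.505.

z = 7.505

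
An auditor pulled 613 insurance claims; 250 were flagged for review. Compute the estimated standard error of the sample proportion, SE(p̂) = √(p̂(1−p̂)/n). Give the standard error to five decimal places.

p̂ = 250/613 = 0.40783.
p̂(1−p̂) = 0.241505.
Dividing by n and taking the root: √0.000393972 = 0.01985.

SE = 0.01985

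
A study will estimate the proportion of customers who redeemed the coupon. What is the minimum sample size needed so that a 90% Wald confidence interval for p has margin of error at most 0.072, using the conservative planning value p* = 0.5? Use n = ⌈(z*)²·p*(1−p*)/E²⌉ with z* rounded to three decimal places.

z* = 1.645 at the 90% level.
p*(1−p*) = 0.50·0.50 = 0.2500.
Required n before rounding: 2.706025 × 0.2500 / 0.072² = 130.499.
⌈130.499⌉ = 131.

n = 131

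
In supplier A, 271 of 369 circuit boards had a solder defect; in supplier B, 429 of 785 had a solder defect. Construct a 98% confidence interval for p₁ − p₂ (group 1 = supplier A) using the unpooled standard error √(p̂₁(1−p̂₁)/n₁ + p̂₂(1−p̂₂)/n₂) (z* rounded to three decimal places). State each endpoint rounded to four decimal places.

(0.1203, 0.2555)

p̂₁ = 271/369 = 0.73442, p̂₂ = 429/785 = 0.54650; p̂₁ − p̂₂ = 0.18792.
Unpooled SE = √(p̂₁(1−p̂₁)/n₁ + p̂₂(1−p̂₂)/n₂) = √(0.000528587 + 0.000315717) = 0.029057.
For 98% confidence, z* = 2.326. Margin = 2.326·0.029057 = 0.06759.
So the interval runs from 0.1203 to 0.2555.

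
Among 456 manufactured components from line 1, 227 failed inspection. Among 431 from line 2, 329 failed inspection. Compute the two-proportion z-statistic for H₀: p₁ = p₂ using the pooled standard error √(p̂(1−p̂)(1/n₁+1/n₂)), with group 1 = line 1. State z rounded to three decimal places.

Sample proportions: p̂₁ = 227/456 = 0.49781 and p̂₂ = 329/431 = 0.76334.
Pooling: p̂ = 556/887 = 0.62683.
Pooled SE = √[0.2339136·0.00451317] ≈ 0.032491.
z = (p̂₁ − p̂₂)/SE = (0.49781 − 0.76334)/0.032491 = -0.26553/0.032491 = -8.172.

z = -8.172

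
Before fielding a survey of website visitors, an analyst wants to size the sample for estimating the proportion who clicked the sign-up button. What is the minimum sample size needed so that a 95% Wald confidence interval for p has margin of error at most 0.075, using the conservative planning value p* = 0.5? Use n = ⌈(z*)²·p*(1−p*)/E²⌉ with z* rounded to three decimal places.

The 95% critical value is z* = 1.960.
p*(1−p*) = 0.2500.
Required n before rounding: 3.841600 × 0.2500 / 0.075² = 170.738.
⌈170.738⌉ = 171.

n = 171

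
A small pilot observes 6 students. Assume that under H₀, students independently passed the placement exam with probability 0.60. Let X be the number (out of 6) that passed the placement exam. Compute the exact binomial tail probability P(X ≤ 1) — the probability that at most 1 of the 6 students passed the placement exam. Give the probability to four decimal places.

P = 0.0410

X ~ Binomial(n=6, p=0.60).
P(X ≤ 1) = C(6,0)·0.60^0·0.40^6 + C(6,1)·0.60^1·0.40^5.
= 0.004096 + 0.036864 = 0.0410.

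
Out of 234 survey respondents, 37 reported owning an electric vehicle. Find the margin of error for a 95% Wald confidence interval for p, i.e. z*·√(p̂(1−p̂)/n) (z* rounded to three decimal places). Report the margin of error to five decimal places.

With x = 37 successes in n = 234, p̂ = 0.15812.
SE = √(p̂(1−p̂)/n) = √(0.133118/234) = 0.023851.
z* = 1.960 at the 95% level.
ME = 1.960·0.023851 = 0.04675.

ME = 0.04675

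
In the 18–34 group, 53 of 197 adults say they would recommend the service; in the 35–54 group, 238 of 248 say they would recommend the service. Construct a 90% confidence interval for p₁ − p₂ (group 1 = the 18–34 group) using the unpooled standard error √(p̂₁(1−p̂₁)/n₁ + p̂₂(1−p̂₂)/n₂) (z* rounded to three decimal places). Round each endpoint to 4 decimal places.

p̂₁ = 53/197 = 0.26904, p̂₂ = 238/248 = 0.95968; p̂₁ − p̂₂ = -0.69064.
SE = √(0.000998251 + 0.000156035) = √0.001154286 = 0.033975.
For 90% confidence, z* = 1.645. Margin = 1.645·0.033975 = 0.05589.
So the interval runs from -0.7465 to -0.6348.

(-0.7465, -0.6348)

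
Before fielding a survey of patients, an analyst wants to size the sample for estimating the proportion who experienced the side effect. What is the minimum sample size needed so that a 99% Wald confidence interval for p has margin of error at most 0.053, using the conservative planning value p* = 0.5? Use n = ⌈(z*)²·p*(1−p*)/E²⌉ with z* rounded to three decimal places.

n = 591

For 99% confidence, z* = 2.576.
p*(1−p*) = 0.2500.
(z*)²·p*(1−p*)/E² = 6.635776·0.2500/0.002809 = 590.582.
⌈590.582⌉ = 591.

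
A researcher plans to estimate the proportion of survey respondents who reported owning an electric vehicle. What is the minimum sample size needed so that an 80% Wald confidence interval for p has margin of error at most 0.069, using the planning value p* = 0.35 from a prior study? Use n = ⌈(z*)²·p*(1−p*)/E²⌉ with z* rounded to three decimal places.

n = 79

The 80% critical value is z* = 1.282.
p*(1−p*) = 0.2275.
Required n before rounding: 1.643524 × 0.2275 / 0.069² = 78.534.
⌈78.534⌉ = 79.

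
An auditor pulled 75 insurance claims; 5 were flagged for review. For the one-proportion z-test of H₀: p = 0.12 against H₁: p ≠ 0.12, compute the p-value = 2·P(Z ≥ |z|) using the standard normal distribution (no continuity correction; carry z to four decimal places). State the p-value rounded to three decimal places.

The sample proportion is 5/75 = 0.06667.
SE₀ = √(0.12·0.88/75) = 0.037523.
Test statistic (full precision, shown to 4 dp): z = (5/75 − 0.12)/SE₀ ≈ -1.4213.
From the standard normal, 2·P(Z ≥ |z|) = 0.155.

p-value = 0.155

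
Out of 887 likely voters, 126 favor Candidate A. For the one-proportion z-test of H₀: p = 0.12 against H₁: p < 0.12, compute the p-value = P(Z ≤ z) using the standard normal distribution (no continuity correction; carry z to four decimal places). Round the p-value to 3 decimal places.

p-value = 0.978

Sample proportion p̂ = 126/887 = 0.14205.
SE₀ = √(0.12·0.88/887) = 0.010911.
z = (p̂ − p₀)/SE = (126/887 − 0.12)/0.010911 ≈ 2.0210.
From the standard normal, P(Z ≤ z) = 0.978.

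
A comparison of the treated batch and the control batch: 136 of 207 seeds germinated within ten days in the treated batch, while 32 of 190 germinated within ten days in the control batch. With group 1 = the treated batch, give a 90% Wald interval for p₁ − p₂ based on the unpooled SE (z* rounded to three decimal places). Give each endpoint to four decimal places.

p̂₁ = 0.65700, p̂₂ = 0.16842, so the observed difference is 0.48858.
Unpooled SE = √(p̂₁(1−p̂₁)/n₁ + p̂₂(1−p̂₂)/n₂) = √(0.001088645 + 0.000737134) = 0.042729.
The 90% critical value is z* = 1.645. Margin of error = 0.07029.
CI: 0.48858 ± 0.07029 = (0.4183, 0.5589).

(0.4183, 0.5589)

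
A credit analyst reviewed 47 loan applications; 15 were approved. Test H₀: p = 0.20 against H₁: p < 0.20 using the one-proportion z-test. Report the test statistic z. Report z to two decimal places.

z = 2.04

p̂ = 15/47 = 0.31915.
Under H₀, SE = √(p₀(1−p₀)/n) = √(0.20·0.80/47) = √0.003404255 = 0.058346.
z = (p̂ − p₀)/SE = (0.31915 − 0.20)/0.058346 = 2.04.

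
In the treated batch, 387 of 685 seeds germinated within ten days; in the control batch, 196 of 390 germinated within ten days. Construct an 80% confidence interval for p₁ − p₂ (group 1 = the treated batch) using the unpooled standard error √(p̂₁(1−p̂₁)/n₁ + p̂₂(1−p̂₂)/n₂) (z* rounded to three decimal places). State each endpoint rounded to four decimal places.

p̂₁ = 0.56496, p̂₂ = 0.50256, so the observed difference is 0.06240.
Unpooled SE = √(p̂₁(1−p̂₁)/n₁ + p̂₂(1−p̂₂)/n₂) = √(0.000358803 + 0.000641009) = 0.031620.
For 80% confidence, z* = 1.282. Margin of error = 0.04054.
CI: 0.06240 ± 0.04054 = (0.0219, 0.1029).

(0.0219, 0.1029)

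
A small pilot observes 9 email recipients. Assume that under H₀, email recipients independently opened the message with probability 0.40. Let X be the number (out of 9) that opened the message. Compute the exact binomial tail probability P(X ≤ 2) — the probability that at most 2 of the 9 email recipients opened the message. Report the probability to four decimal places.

X is binomial with n = 9 and p = 0.40.
P(X ≤ 2) = C(9,0)·0.40^0·0.60^9 + C(9,1)·0.40^1·0.60^8 + C(9,2)·0.40^2·0.60^7.
= 0.010078 + 0.060466 + 0.161243 = 0.2318.

P = 0.2318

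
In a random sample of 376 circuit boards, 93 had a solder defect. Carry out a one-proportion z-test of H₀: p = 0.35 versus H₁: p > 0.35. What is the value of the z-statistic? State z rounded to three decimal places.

z = -4.174

With x = 93 successes in n = 376, p̂ = 0.24734.
Null standard error: √(0.35·0.65/376) = √0.000605053 = 0.024598.
z = (p̂ − p₀)/SE = (0.24734 − 0.35)/0.024598 = -4.174.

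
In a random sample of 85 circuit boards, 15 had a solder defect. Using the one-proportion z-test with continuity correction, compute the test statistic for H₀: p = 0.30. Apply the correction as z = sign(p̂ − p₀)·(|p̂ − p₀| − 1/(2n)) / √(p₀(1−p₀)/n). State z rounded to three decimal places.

The sample proportion is 15/85 = 0.17647. p̂ − p₀ = -0.123529.
Continuity correction 1/(2n) = 1/170 = 0.005882.
Corrected numerator: |-0.123529| − 0.005882 = 0.117647.
Null standard error: √(0.30·0.70/85) = √0.002470588 = 0.049705.
z = (−)0.117647/0.049705 = -2.367.

z = -2.367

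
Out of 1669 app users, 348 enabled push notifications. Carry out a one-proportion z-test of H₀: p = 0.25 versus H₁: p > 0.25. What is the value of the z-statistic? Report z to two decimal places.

z = -3.91

p̂ = 348/1669 = 0.20851.
Under H₀, SE = √(p₀(1−p₀)/n) = √(0.25·0.75/1669) = √0.000112343 = 0.010599.
Test statistic: z = -0.04149/0.010599 = -3.91.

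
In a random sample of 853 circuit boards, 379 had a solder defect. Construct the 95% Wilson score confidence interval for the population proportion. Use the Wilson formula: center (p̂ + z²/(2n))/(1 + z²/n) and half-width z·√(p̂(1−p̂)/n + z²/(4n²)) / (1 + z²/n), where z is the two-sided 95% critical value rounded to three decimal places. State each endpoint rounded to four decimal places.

(0.4113, 0.4778)

Here p̂ = 379/853 = 0.44431 and z = 1.960 (z² = 3.841600).
Denominator 1 + z²/n = 1 + 3.841600/853 = 1.004504.
Center = (0.44431 + 0.002252)/1.004504 = 0.44456.
Radicand: p̂(1−p̂)/n + z²/(4n²) = 0.000289448 + 0.000001320 = 0.000290768.
Half-width = 1.960·√0.000290768/1.004504 = 0.03327.
CI: 0.44456 ± 0.03327 = (0.4113, 0.4778).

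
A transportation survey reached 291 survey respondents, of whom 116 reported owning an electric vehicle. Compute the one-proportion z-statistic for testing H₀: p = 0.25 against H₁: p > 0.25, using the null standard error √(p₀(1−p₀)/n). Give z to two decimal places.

z = 5.86

p̂ = 116/291 = 0.39863.
SE₀ = √(0.25·0.75/291) = 0.025384.
Test statistic: z = 0.14863/0.025384 = 5.86.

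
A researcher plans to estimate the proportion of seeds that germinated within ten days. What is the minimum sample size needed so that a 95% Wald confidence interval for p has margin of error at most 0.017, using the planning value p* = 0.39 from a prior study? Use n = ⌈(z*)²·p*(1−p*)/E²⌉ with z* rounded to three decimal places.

n = 3163

z* = 1.960 at the 95% level.
p*(1−p*) = 0.2379.
(z*)²·p*(1−p*)/E² = 3.841600·0.2379/0.000289 = 3162.341.
⌈3162.341⌉ = 3163.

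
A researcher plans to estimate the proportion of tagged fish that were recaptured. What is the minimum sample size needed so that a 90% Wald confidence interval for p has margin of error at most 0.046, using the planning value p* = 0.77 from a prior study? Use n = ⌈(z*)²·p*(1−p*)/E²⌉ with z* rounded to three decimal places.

For 90% confidence, z* = 1.645.
p*(1−p*) = 0.1771.
Required n before rounding: 2.706025 × 0.1771 / 0.046² = 226.483.
Rounding up, n = 227.

n = 227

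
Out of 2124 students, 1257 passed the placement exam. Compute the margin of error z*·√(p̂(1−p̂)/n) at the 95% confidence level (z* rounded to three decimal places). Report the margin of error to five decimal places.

ME = 0.02090

The sample proportion is 1257/2124 = 0.59181.
Standard error of p̂: √(0.241571/2124) = √0.000113734 = 0.010665.
For 95% confidence, z* = 1.960.
So ME = 0.02090.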